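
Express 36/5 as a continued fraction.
[7; 5]

Euclidean algorithm steps:
36 = 7 × 5 + 1
5 = 5 × 1 + 0
Continued fraction: [7; 5]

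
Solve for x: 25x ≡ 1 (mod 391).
219

gcd(25, 391) = 1, so the inverse exists.
Extended Euclidean algorithm on (391, 25):
391 = 15 × 25 + 16  ⟹  16 = (1)·391 + (-15)·25
25 = 1 × 16 + 9  ⟹  9 = (-1)·391 + (16)·25
16 = 1 × 9 + 7  ⟹  7 = (2)·391 + (-31)·25
9 = 1 × 7 + 2  ⟹  2 = (-3)·391 + (47)·25
7 = 3 × 2 + 1  ⟹  1 = (11)·391 + (-172)·25
So (-172)·25 ≡ 1 (mod 391), i.e. 25^(-1) ≡ -172 ≡ 219 (mod 391).
Check: 25 × 219 = 5475 ≡ 1 (mod 391)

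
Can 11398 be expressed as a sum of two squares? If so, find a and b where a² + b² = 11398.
Not possible

Factorization: 11398 = 2 × 41 × 139
By Fermat: n is sum of two squares iff every prime p ≡ 3 (mod 4) appears to even power.
Prime(s) ≡ 3 (mod 4) with odd exponent: [(139, 1)]
Therefore 11398 cannot be expressed as a² + b².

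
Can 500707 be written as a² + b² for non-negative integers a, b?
Not possible

Factorization: 500707 = 19^3 × 73
By Fermat: n is sum of two squares iff every prime p ≡ 3 (mod 4) appears to even power.
Prime(s) ≡ 3 (mod 4) with odd exponent: [(19, 3)]
Therefore 500707 cannot be expressed as a² + b².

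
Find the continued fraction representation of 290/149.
[1; 1, 17, 1, 1, 1, 2]

Euclidean algorithm steps:
290 = 1 × 149 + 141
149 = 1 × 141 + 8
141 = 17 × 8 + 5
8 = 1 × 5 + 3
5 = 1 × 3 + 2
3 = 1 × 2 + 1
2 = 2 × 1 + 0
Continued fraction: [1; 1, 17, 1, 1, 1, 2]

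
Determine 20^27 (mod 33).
26

Repeated squaring. Binary of 27 = 11011.
20^1 ≡ 20 (mod 33); 20^2 ≡ 4 (mod 33); 20^4 ≡ 16 (mod 33); 20^8 ≡ 25 (mod 33); 20^16 ≡ 31 (mod 33)
20^27 = 20^1 × 20^2 × 20^8 × 20^16 ≡ 26 (mod 33)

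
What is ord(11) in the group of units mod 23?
22

23 is prime, so ord(11) divides φ(23) = 22.
Divisors of 22: 1, 2, 11, 22.
Repeated squaring: 11^1 ≡ 11, 11^2 ≡ 6, 11^4 ≡ 13, 11^8 ≡ 8, 11^16 ≡ 18 (mod 23).
Test 11^d mod 23 for each divisor d in increasing order:
11^1 ≡ 11
11^2 ≡ 6
11^11 = 11^8·11^2·11^1 ≡ 22
11^22 = 11^16·11^4·11^2 ≡ 1  ← first divisor giving 1
The order is 22.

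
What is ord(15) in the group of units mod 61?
15

61 is prime, so ord(15) divides φ(61) = 60.
Divisors of 60: 1, 2, 3, 4, 5, 6, 10, 12, 15, 20, 30, 60.
Repeated squaring: 15^1 ≡ 15, 15^2 ≡ 42, 15^4 ≡ 56, 15^8 ≡ 25, 15^16 ≡ 15, 15^32 ≡ 42 (mod 61).
Test 15^d mod 61 for each divisor d in increasing order:
15^1 ≡ 15
15^2 ≡ 42
15^3 = 15^2·15^1 ≡ 20
15^4 ≡ 56
15^5 = 15^4·15^1 ≡ 47
15^6 = 15^4·15^2 ≡ 34
15^10 = 15^8·15^2 ≡ 13
15^12 = 15^8·15^4 ≡ 58
15^15 = 15^8·15^4·15^2·15^1 ≡ 1  ← first divisor giving 1
The order is 15.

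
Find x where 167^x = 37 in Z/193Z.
107

Baby-step giant-step with step n = ⌈√193⌉ = 14.
Baby steps 167^j mod 193 (j:value) for j=0..13: 0:1, 1:167, 2:97, 3:180, 4:145, 5:90, 6:169, 7:45, 8:181, 9:119, 10:187, 11:156, 12:190, 13:78.
Giant-step multiplier: 167^(-14) ≡ 167^(192-14) = 167^178 ≡ 128 (mod 193).
Giant steps γ_i = 37·128^i mod 193: γ_0=37, γ_1=104, γ_2=188, γ_3=132, γ_4=105, γ_5=123, γ_6=111, γ_7=119 (in table at j=9).
x = i·n + j = 7·14 + 9 = 107.
Check: 167^107 ≡ 37 (mod 193).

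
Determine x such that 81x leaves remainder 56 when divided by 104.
x ≡ 88 (mod 104)

gcd(81, 104) = 1, which divides 56, so solutions exist.
Find 81^(-1) mod 104 by the extended Euclidean algorithm:
104 = 1 × 81 + 23  ⟹  23 = (1)·104 + (-1)·81
81 = 3 × 23 + 12  ⟹  12 = (-3)·104 + (4)·81
23 = 1 × 12 + 11  ⟹  11 = (4)·104 + (-5)·81
12 = 1 × 11 + 1  ⟹  1 = (-7)·104 + (9)·81
So (9)·81 ≡ 1 (mod 104), i.e. 81^(-1) ≡ 9 (mod 104).
x ≡ 9 × 56 = 504 ≡ 88 (mod 104).
Check: 81 × 88 = 7128 ≡ 56 (mod 104).
Unique solution: x ≡ 88 (mod 104)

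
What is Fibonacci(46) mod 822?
71

Matrix identity: Q^n = [[F_(n+1), F_n], [F_n, F_(n-1)]] with Q = [[1,1],[1,0]].
n = 46 = 101110₂. Square-and-multiply, entries mod 822:
Q^1 = [[1,1],[1,0]]
Q^2 = (Q^1)² = [[2,1],[1,1]]
Q^5 = (Q^2)²·Q = [[8,5],[5,3]]
Q^11 = (Q^5)²·Q = [[144,89],[89,55]]
Q^23 = (Q^11)²·Q = [[336,709],[709,449]]
Q^46 = (Q^23)² = [[721,71],[71,650]]
F_46 mod 822 = Q^46[0][1] = 71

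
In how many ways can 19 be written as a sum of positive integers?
490

p(n) counts ways to write n as a sum of positive integers (order ignored).
Euler's pentagonal recurrence: p(k) = p(k-1) + p(k-2) - p(k-5) - p(k-7) + p(k-12) + p(k-15) - ... (offsets j(3j∓1)/2, signs ++--, p(0)=1, p(<0)=0).
DP table for k = 0..18: p(0)=1, p(1)=1, p(2)=2, p(3)=3, p(4)=5, p(5)=7, p(6)=11, p(7)=15, p(8)=22, p(9)=30, p(10)=42, p(11)=56, p(12)=77, p(13)=101, p(14)=135, p(15)=176, p(16)=231, p(17)=297, p(18)=385.
Final step: p(19) = p(18) + p(17) - p(14) - p(12) + p(7) + p(4)
= 385 + 297 - 135 - 77 + 15 + 5
= 490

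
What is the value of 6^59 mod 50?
46

Repeated squaring. Binary of 59 = 111011.
6^1 ≡ 6 (mod 50); 6^2 ≡ 36 (mod 50); 6^4 ≡ 46 (mod 50); 6^8 ≡ 16 (mod 50); 6^16 ≡ 6 (mod 50); 6^32 ≡ 36 (mod 50)
6^59 = 6^1 × 6^2 × 6^8 × 6^16 × 6^32 ≡ 46 (mod 50)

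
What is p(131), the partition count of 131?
5964539504

p(n) counts ways to write n as a sum of positive integers (order ignored).
Euler's pentagonal recurrence: p(k) = p(k-1) + p(k-2) - p(k-5) - p(k-7) + p(k-12) + p(k-15) - ... (offsets j(3j∓1)/2, signs ++--, p(0)=1, p(<0)=0).
DP table for k = 0..130: p(0)=1, p(1)=1, p(2)=2, p(3)=3, p(4)=5, p(5)=7, p(6)=11, p(7)=15, p(8)=22, p(9)=30, p(10)=42, p(11)=56, p(12)=77, p(13)=101, p(14)=135, p(15)=176, p(16)=231, p(17)=297, p(18)=385, p(19)=490, p(20)=627, p(21)=792, p(22)=1002, p(23)=1255, p(24)=1575, p(25)=1958, p(26)=2436, p(27)=3010, p(28)=3718, p(29)=4565, p(30)=5604, p(31)=6842, p(32)=8349, p(33)=10143, p(34)=12310, p(35)=14883, p(36)=17977, p(37)=21637, p(38)=26015, p(39)=31185, p(40)=37338, p(41)=44583, p(42)=53174, p(43)=63261, p(44)=75175, p(45)=89134, p(46)=105558, p(47)=124754, p(48)=147273, p(49)=173525, p(50)=204226, p(51)=239943, p(52)=281589, p(53)=329931, p(54)=386155, p(55)=451276, p(56)=526823, p(57)=614154, p(58)=715220, p(59)=831820, p(60)=966467, p(61)=1121505, p(62)=1300156, p(63)=1505499, p(64)=1741630, p(65)=2012558, p(66)=2323520, p(67)=2679689, p(68)=3087735, p(69)=3554345, p(70)=4087968, p(71)=4697205, p(72)=5392783, p(73)=6185689, p(74)=7089500, p(75)=8118264, p(76)=9289091, p(77)=10619863, p(78)=12132164, p(79)=13848650, p(80)=15796476, p(81)=18004327, p(82)=20506255, p(83)=23338469, p(84)=26543660, p(85)=30167357, p(86)=34262962, p(87)=38887673, p(88)=44108109, p(89)=49995925, p(90)=56634173, p(91)=64112359, p(92)=72533807, p(93)=82010177, p(94)=92669720, p(95)=104651419, p(96)=118114304, p(97)=133230930, p(98)=150198136, p(99)=169229875, p(100)=190569292, p(101)=214481126, p(102)=241265379, p(103)=271248950, p(104)=304801365, p(105)=342325709, p(106)=384276336, p(107)=431149389, p(108)=483502844, p(109)=541946240, p(110)=607163746, p(111)=679903203, p(112)=761002156, p(113)=851376628, p(114)=952050665, p(115)=1064144451, p(116)=1188908248, p(117)=1327710076, p(118)=1482074143, p(119)=1653668665, p(120)=1844349560, p(121)=2056148051, p(122)=2291320912, p(123)=2552338241, p(124)=2841940500, p(125)=3163127352, p(126)=3519222692, p(127)=3913864295, p(128)=4351078600, p(129)=4835271870, p(130)=5371315400.
Final step: p(131) = p(130) + p(129) - p(126) - p(124) + p(119) + p(116) - p(109) - p(105) + p(96) + p(91) - p(80) - p(74) + p(61) + p(54) - p(39) - p(31) + p(14) + p(5)
= 5371315400 + 4835271870 - 3519222692 - 2841940500 + 1653668665 + 1188908248 - 541946240 - 342325709 + 118114304 + 64112359 - 15796476 - 7089500 + 1121505 + 386155 - 31185 - 6842 + 135 + 7
= 5964539504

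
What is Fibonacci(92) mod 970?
299

Matrix identity: Q^n = [[F_(n+1), F_n], [F_n, F_(n-1)]] with Q = [[1,1],[1,0]].
n = 92 = 1011100₂. Square-and-multiply, entries mod 970:
Q^1 = [[1,1],[1,0]]
Q^2 = (Q^1)² = [[2,1],[1,1]]
Q^5 = (Q^2)²·Q = [[8,5],[5,3]]
Q^11 = (Q^5)²·Q = [[144,89],[89,55]]
Q^23 = (Q^11)²·Q = [[778,527],[527,251]]
Q^46 = (Q^23)² = [[313,53],[53,260]]
Q^92 = (Q^46)² = [[868,299],[299,569]]
F_92 mod 970 = Q^92[0][1] = 299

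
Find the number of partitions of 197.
3068829878530

p(n) counts ways to write n as a sum of positive integers (order ignored).
Euler's pentagonal recurrence: p(k) = p(k-1) + p(k-2) - p(k-5) - p(k-7) + p(k-12) + p(k-15) - ... (offsets j(3j∓1)/2, signs ++--, p(0)=1, p(<0)=0).
DP table for k = 0..196: p(0)=1, p(1)=1, p(2)=2, p(3)=3, p(4)=5, p(5)=7, p(6)=11, p(7)=15, p(8)=22, p(9)=30, p(10)=42, p(11)=56, p(12)=77, p(13)=101, p(14)=135, p(15)=176, p(16)=231, p(17)=297, p(18)=385, p(19)=490, p(20)=627, p(21)=792, p(22)=1002, p(23)=1255, p(24)=1575, p(25)=1958, p(26)=2436, p(27)=3010, p(28)=3718, p(29)=4565, p(30)=5604, p(31)=6842, p(32)=8349, p(33)=10143, p(34)=12310, p(35)=14883, p(36)=17977, p(37)=21637, p(38)=26015, p(39)=31185, p(40)=37338, p(41)=44583, p(42)=53174, p(43)=63261, p(44)=75175, p(45)=89134, p(46)=105558, p(47)=124754, p(48)=147273, p(49)=173525, p(50)=204226, p(51)=239943, p(52)=281589, p(53)=329931, p(54)=386155, p(55)=451276, p(56)=526823, p(57)=614154, p(58)=715220, p(59)=831820, p(60)=966467, p(61)=1121505, p(62)=1300156, p(63)=1505499, p(64)=1741630, p(65)=2012558, p(66)=2323520, p(67)=2679689, p(68)=3087735, p(69)=3554345, p(70)=4087968, p(71)=4697205, p(72)=5392783, p(73)=6185689, p(74)=7089500, p(75)=8118264, p(76)=9289091, p(77)=10619863, p(78)=12132164, p(79)=13848650, p(80)=15796476, p(81)=18004327, p(82)=20506255, p(83)=23338469, p(84)=26543660, p(85)=30167357, p(86)=34262962, p(87)=38887673, p(88)=44108109, p(89)=49995925, p(90)=56634173, p(91)=64112359, p(92)=72533807, p(93)=82010177, p(94)=92669720, p(95)=104651419, p(96)=118114304, p(97)=133230930, p(98)=150198136, p(99)=169229875, p(100)=190569292, p(101)=214481126, p(102)=241265379, p(103)=271248950, p(104)=304801365, p(105)=342325709, p(106)=384276336, p(107)=431149389, p(108)=483502844, p(109)=541946240, p(110)=607163746, p(111)=679903203, p(112)=761002156, p(113)=851376628, p(114)=952050665, p(115)=1064144451, p(116)=1188908248, p(117)=1327710076, p(118)=1482074143, p(119)=1653668665, p(120)=1844349560, p(121)=2056148051, p(122)=2291320912, p(123)=2552338241, p(124)=2841940500, p(125)=3163127352, p(126)=3519222692, p(127)=3913864295, p(128)=4351078600, p(129)=4835271870, p(130)=5371315400, p(131)=5964539504, p(132)=6620830889, p(133)=7346629512, p(134)=8149040695, p(135)=9035836076, p(136)=10015581680, p(137)=11097645016, p(138)=12292341831, p(139)=13610949895, p(140)=15065878135, p(141)=16670689208, p(142)=18440293320, p(143)=20390982757, p(144)=22540654445, p(145)=24908858009, p(146)=27517052599, p(147)=30388671978, p(148)=33549419497, p(149)=37027355200, p(150)=40853235313, p(151)=45060624582, p(152)=49686288421, p(153)=54770336324, p(154)=60356673280, p(155)=66493182097, p(156)=73232243759, p(157)=80630964769, p(158)=88751778802, p(159)=97662728555, p(160)=107438159466, p(161)=118159068427, p(162)=129913904637, p(163)=142798995930, p(164)=156919475295, p(165)=172389800255, p(166)=189334822579, p(167)=207890420102, p(168)=228204732751, p(169)=250438925115, p(170)=274768617130, p(171)=301384802048, p(172)=330495499613, p(173)=362326859895, p(174)=397125074750, p(175)=435157697830, p(176)=476715857290, p(177)=522115831195, p(178)=571701605655, p(179)=625846753120, p(180)=684957390936, p(181)=749474411781, p(182)=819876908323, p(183)=896684817527, p(184)=980462880430, p(185)=1071823774337, p(186)=1171432692373, p(187)=1280011042268, p(188)=1398341745571, p(189)=1527273599625, p(190)=1667727404093, p(191)=1820701100652, p(192)=1987276856363, p(193)=2168627105469, p(194)=2366022741845, p(195)=2580840212973, p(196)=2814570987591.
Final step: p(197) = p(196) + p(195) - p(192) - p(190) + p(185) + p(182) - p(175) - p(171) + p(162) + p(157) - p(146) - p(140) + p(127) + p(120) - p(105) - p(97) + p(80) + p(71) - p(52) - p(42) + p(21) + p(10)
= 2814570987591 + 2580840212973 - 1987276856363 - 1667727404093 + 1071823774337 + 819876908323 - 435157697830 - 301384802048 + 129913904637 + 80630964769 - 27517052599 - 15065878135 + 3913864295 + 1844349560 - 342325709 - 133230930 + 15796476 + 4697205 - 281589 - 53174 + 792 + 42
= 3068829878530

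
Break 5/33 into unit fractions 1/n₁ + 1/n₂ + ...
1/7 + 1/116 + 1/26796

Greedy algorithm:
5/33: ceiling(33/5) = 7, use 1/7
2/231: ceiling(231/2) = 116, use 1/116
1/26796: ceiling(26796/1) = 26796, use 1/26796
Result: 5/33 = 1/7 + 1/116 + 1/26796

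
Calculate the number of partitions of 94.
92669720

p(n) counts ways to write n as a sum of positive integers (order ignored).
Euler's pentagonal recurrence: p(k) = p(k-1) + p(k-2) - p(k-5) - p(k-7) + p(k-12) + p(k-15) - ... (offsets j(3j∓1)/2, signs ++--, p(0)=1, p(<0)=0).
DP table for k = 0..93: p(0)=1, p(1)=1, p(2)=2, p(3)=3, p(4)=5, p(5)=7, p(6)=11, p(7)=15, p(8)=22, p(9)=30, p(10)=42, p(11)=56, p(12)=77, p(13)=101, p(14)=135, p(15)=176, p(16)=231, p(17)=297, p(18)=385, p(19)=490, p(20)=627, p(21)=792, p(22)=1002, p(23)=1255, p(24)=1575, p(25)=1958, p(26)=2436, p(27)=3010, p(28)=3718, p(29)=4565, p(30)=5604, p(31)=6842, p(32)=8349, p(33)=10143, p(34)=12310, p(35)=14883, p(36)=17977, p(37)=21637, p(38)=26015, p(39)=31185, p(40)=37338, p(41)=44583, p(42)=53174, p(43)=63261, p(44)=75175, p(45)=89134, p(46)=105558, p(47)=124754, p(48)=147273, p(49)=173525, p(50)=204226, p(51)=239943, p(52)=281589, p(53)=329931, p(54)=386155, p(55)=451276, p(56)=526823, p(57)=614154, p(58)=715220, p(59)=831820, p(60)=966467, p(61)=1121505, p(62)=1300156, p(63)=1505499, p(64)=1741630, p(65)=2012558, p(66)=2323520, p(67)=2679689, p(68)=3087735, p(69)=3554345, p(70)=4087968, p(71)=4697205, p(72)=5392783, p(73)=6185689, p(74)=7089500, p(75)=8118264, p(76)=9289091, p(77)=10619863, p(78)=12132164, p(79)=13848650, p(80)=15796476, p(81)=18004327, p(82)=20506255, p(83)=23338469, p(84)=26543660, p(85)=30167357, p(86)=34262962, p(87)=38887673, p(88)=44108109, p(89)=49995925, p(90)=56634173, p(91)=64112359, p(92)=72533807, p(93)=82010177.
Final step: p(94) = p(93) + p(92) - p(89) - p(87) + p(82) + p(79) - p(72) - p(68) + p(59) + p(54) - p(43) - p(37) + p(24) + p(17) - p(2)
= 82010177 + 72533807 - 49995925 - 38887673 + 20506255 + 13848650 - 5392783 - 3087735 + 831820 + 386155 - 63261 - 21637 + 1575 + 297 - 2
= 92669720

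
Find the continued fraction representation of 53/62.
[0; 1, 5, 1, 8]

Euclidean algorithm steps:
53 = 0 × 62 + 53
62 = 1 × 53 + 9
53 = 5 × 9 + 8
9 = 1 × 8 + 1
8 = 8 × 1 + 0
Continued fraction: [0; 1, 5, 1, 8]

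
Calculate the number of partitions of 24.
1575

p(n) counts ways to write n as a sum of positive integers (order ignored).
Euler's pentagonal recurrence: p(k) = p(k-1) + p(k-2) - p(k-5) - p(k-7) + p(k-12) + p(k-15) - ... (offsets j(3j∓1)/2, signs ++--, p(0)=1, p(<0)=0).
DP table for k = 0..23: p(0)=1, p(1)=1, p(2)=2, p(3)=3, p(4)=5, p(5)=7, p(6)=11, p(7)=15, p(8)=22, p(9)=30, p(10)=42, p(11)=56, p(12)=77, p(13)=101, p(14)=135, p(15)=176, p(16)=231, p(17)=297, p(18)=385, p(19)=490, p(20)=627, p(21)=792, p(22)=1002, p(23)=1255.
Final step: p(24) = p(23) + p(22) - p(19) - p(17) + p(12) + p(9) - p(2)
= 1255 + 1002 - 490 - 297 + 77 + 30 - 2
= 1575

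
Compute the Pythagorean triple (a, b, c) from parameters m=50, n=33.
(1411, 3300, 3589)

Euclid's formula: a = m² - n², b = 2mn, c = m² + n²
m = 50, n = 33
a = 50² - 33² = 2500 - 1089 = 1411
b = 2 × 50 × 33 = 3300
c = 50² + 33² = 2500 + 1089 = 3589
Verification: 1411² + 3300² = 1990921 + 10890000 = 12880921 = 3589² ✓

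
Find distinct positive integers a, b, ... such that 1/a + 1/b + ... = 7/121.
1/18 + 1/436 + 1/474804

Greedy algorithm:
7/121: ceiling(121/7) = 18, use 1/18
5/2178: ceiling(2178/5) = 436, use 1/436
1/474804: ceiling(474804/1) = 474804, use 1/474804
Result: 7/121 = 1/18 + 1/436 + 1/474804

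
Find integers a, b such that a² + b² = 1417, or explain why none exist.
11² + 36² (a=11, b=36)

Factorization: 1417 = 13 × 109
By Fermat: n is sum of two squares iff every prime p ≡ 3 (mod 4) appears to even power.
All primes ≡ 3 (mod 4) appear to even power.
Search a = 0, 1, 2, … for 1417 - a² a perfect square: first hit at a = 11: 1417 - 121 = 1296 = 36².
1417 = 11² + 36² = 121 + 1296 ✓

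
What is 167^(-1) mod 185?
113

gcd(167, 185) = 1, so the inverse exists.
Extended Euclidean algorithm on (185, 167):
185 = 1 × 167 + 18  ⟹  18 = (1)·185 + (-1)·167
167 = 9 × 18 + 5  ⟹  5 = (-9)·185 + (10)·167
18 = 3 × 5 + 3  ⟹  3 = (28)·185 + (-31)·167
5 = 1 × 3 + 2  ⟹  2 = (-37)·185 + (41)·167
3 = 1 × 2 + 1  ⟹  1 = (65)·185 + (-72)·167
So (-72)·167 ≡ 1 (mod 185), i.e. 167^(-1) ≡ -72 ≡ 113 (mod 185).
Check: 167 × 113 = 18871 ≡ 1 (mod 185)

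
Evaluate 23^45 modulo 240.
23

Repeated squaring. Binary of 45 = 101101.
23^1 ≡ 23 (mod 240); 23^2 ≡ 49 (mod 240); 23^4 ≡ 1 (mod 240); 23^8 ≡ 1 (mod 240); 23^16 ≡ 1 (mod 240); 23^32 ≡ 1 (mod 240)
23^45 = 23^1 × 23^4 × 23^8 × 23^32 ≡ 23 (mod 240)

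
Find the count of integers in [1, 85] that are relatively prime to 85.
64

85 = 5 × 17
φ(n) = n × ∏(1 - 1/p) for each prime p dividing n
φ(85) = 85 × (1 - 1/5) × (1 - 1/17) = 64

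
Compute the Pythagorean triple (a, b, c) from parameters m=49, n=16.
(2145, 1568, 2657)

Euclid's formula: a = m² - n², b = 2mn, c = m² + n²
m = 49, n = 16
a = 49² - 16² = 2401 - 256 = 2145
b = 2 × 49 × 16 = 1568
c = 49² + 16² = 2401 + 256 = 2657
Verification: 2145² + 1568² = 4601025 + 2458624 = 7059649 = 2657² ✓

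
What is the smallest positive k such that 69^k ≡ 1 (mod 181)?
180

181 is prime, so ord(69) divides φ(181) = 180.
Divisors of 180: 1, 2, 3, 4, 5, 6, 9, 10, 12, 15, 18, 20, 30, 36, 45, 60, 90, 180.
Repeated squaring: 69^1 ≡ 69, 69^2 ≡ 55, 69^4 ≡ 129, 69^8 ≡ 170, 69^16 ≡ 121, 69^32 ≡ 161, 69^64 ≡ 38, 69^128 ≡ 177 (mod 181).
Test 69^d mod 181 for each divisor d in increasing order:
69^1 ≡ 69
69^2 ≡ 55
69^3 = 69^2·69^1 ≡ 175
69^4 ≡ 129
69^5 = 69^4·69^1 ≡ 32
69^6 = 69^4·69^2 ≡ 36
69^9 = 69^8·69^1 ≡ 146
69^10 = 69^8·69^2 ≡ 119
69^12 = 69^8·69^4 ≡ 29
69^15 = 69^8·69^4·69^2·69^1 ≡ 7
69^18 = 69^16·69^2 ≡ 139
69^20 = 69^16·69^4 ≡ 43
69^30 = 69^16·69^8·69^4·69^2 ≡ 49
69^36 = 69^32·69^4 ≡ 135
69^45 = 69^32·69^8·69^4·69^1 ≡ 162
69^60 = 69^32·69^16·69^8·69^4 ≡ 48
69^90 = 69^64·69^16·69^8·69^2 ≡ 180
69^180 = 69^128·69^32·69^16·69^4 ≡ 1  ← first divisor giving 1
The order is 180.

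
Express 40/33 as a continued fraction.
[1; 4, 1, 2, 2]

Euclidean algorithm steps:
40 = 1 × 33 + 7
33 = 4 × 7 + 5
7 = 1 × 5 + 2
5 = 2 × 2 + 1
2 = 2 × 1 + 0
Continued fraction: [1; 4, 1, 2, 2]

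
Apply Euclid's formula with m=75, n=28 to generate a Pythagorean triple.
(4841, 4200, 6409)

Euclid's formula: a = m² - n², b = 2mn, c = m² + n²
m = 75, n = 28
a = 75² - 28² = 5625 - 784 = 4841
b = 2 × 75 × 28 = 4200
c = 75² + 28² = 5625 + 784 = 6409
Verification: 4841² + 4200² = 23435281 + 17640000 = 41075281 = 6409² ✓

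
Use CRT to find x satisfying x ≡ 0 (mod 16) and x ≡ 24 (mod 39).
336

Using Chinese Remainder Theorem:
M = 16 × 39 = 624
M1 = 39, M2 = 16
y1 = 39^(-1) mod 16 = 7
y2 = 16^(-1) mod 39 = 22
x = (0×39×7 + 24×16×22) mod 624 = 336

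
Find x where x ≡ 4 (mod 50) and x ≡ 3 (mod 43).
304

Using Chinese Remainder Theorem:
M = 50 × 43 = 2150
M1 = 43, M2 = 50
y1 = 43^(-1) mod 50 = 7
y2 = 50^(-1) mod 43 = 37
x = (4×43×7 + 3×50×37) mod 2150 = 304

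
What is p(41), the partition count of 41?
44583

p(n) counts ways to write n as a sum of positive integers (order ignored).
Euler's pentagonal recurrence: p(k) = p(k-1) + p(k-2) - p(k-5) - p(k-7) + p(k-12) + p(k-15) - ... (offsets j(3j∓1)/2, signs ++--, p(0)=1, p(<0)=0).
DP table for k = 0..40: p(0)=1, p(1)=1, p(2)=2, p(3)=3, p(4)=5, p(5)=7, p(6)=11, p(7)=15, p(8)=22, p(9)=30, p(10)=42, p(11)=56, p(12)=77, p(13)=101, p(14)=135, p(15)=176, p(16)=231, p(17)=297, p(18)=385, p(19)=490, p(20)=627, p(21)=792, p(22)=1002, p(23)=1255, p(24)=1575, p(25)=1958, p(26)=2436, p(27)=3010, p(28)=3718, p(29)=4565, p(30)=5604, p(31)=6842, p(32)=8349, p(33)=10143, p(34)=12310, p(35)=14883, p(36)=17977, p(37)=21637, p(38)=26015, p(39)=31185, p(40)=37338.
Final step: p(41) = p(40) + p(39) - p(36) - p(34) + p(29) + p(26) - p(19) - p(15) + p(6) + p(1)
= 37338 + 31185 - 17977 - 12310 + 4565 + 2436 - 490 - 176 + 11 + 1
= 44583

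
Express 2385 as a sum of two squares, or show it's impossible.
9² + 48² (a=9, b=48)

Factorization: 2385 = 3^2 × 5 × 53
By Fermat: n is sum of two squares iff every prime p ≡ 3 (mod 4) appears to even power.
All primes ≡ 3 (mod 4) appear to even power.
Search a = 0, 1, 2, … for 2385 - a² a perfect square: first hit at a = 9: 2385 - 81 = 2304 = 48².
2385 = 9² + 48² = 81 + 2304 ✓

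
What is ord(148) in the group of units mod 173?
43

173 is prime, so ord(148) divides φ(173) = 172.
Divisors of 172: 1, 2, 4, 43, 86, 172.
Repeated squaring: 148^1 ≡ 148, 148^2 ≡ 106, 148^4 ≡ 164, 148^8 ≡ 81, 148^16 ≡ 160, 148^32 ≡ 169, 148^64 ≡ 16, 148^128 ≡ 83 (mod 173).
Test 148^d mod 173 for each divisor d in increasing order:
148^1 ≡ 148
148^2 ≡ 106
148^4 ≡ 164
148^43 = 148^32·148^8·148^2·148^1 ≡ 1  ← first divisor giving 1
The order is 43.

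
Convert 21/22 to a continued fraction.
[0; 1, 21]

Euclidean algorithm steps:
21 = 0 × 22 + 21
22 = 1 × 21 + 1
21 = 21 × 1 + 0
Continued fraction: [0; 1, 21]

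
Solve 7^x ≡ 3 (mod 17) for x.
3

Baby-step giant-step with step n = ⌈√17⌉ = 5.
Baby steps 7^j mod 17 (j:value) for j=0..4: 0:1, 1:7, 2:15, 3:3, 4:4.
h = 3 is already in the table at j=3, so x = 3.
Check: 7^3 ≡ 3 (mod 17).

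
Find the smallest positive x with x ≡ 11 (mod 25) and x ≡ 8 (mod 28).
36

Using Chinese Remainder Theorem:
M = 25 × 28 = 700
M1 = 28, M2 = 25
y1 = 28^(-1) mod 25 = 17
y2 = 25^(-1) mod 28 = 9
x = (11×28×17 + 8×25×9) mod 700 = 36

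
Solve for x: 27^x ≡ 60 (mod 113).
36

Baby-step giant-step with step n = ⌈√113⌉ = 11.
Baby steps 27^j mod 113 (j:value) for j=0..10: 0:1, 1:27, 2:51, 3:21, 4:2, 5:54, 6:102, 7:42, 8:4, 9:108, 10:91.
Giant-step multiplier: 27^(-11) ≡ 27^(112-11) = 27^101 ≡ 74 (mod 113).
Giant steps γ_i = 60·74^i mod 113: γ_0=60, γ_1=33, γ_2=69, γ_3=21 (in table at j=3).
x = i·n + j = 3·11 + 3 = 36.
Check: 27^36 ≡ 60 (mod 113).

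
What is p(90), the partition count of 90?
56634173

p(n) counts ways to write n as a sum of positive integers (order ignored).
Euler's pentagonal recurrence: p(k) = p(k-1) + p(k-2) - p(k-5) - p(k-7) + p(k-12) + p(k-15) - ... (offsets j(3j∓1)/2, signs ++--, p(0)=1, p(<0)=0).
DP table for k = 0..89: p(0)=1, p(1)=1, p(2)=2, p(3)=3, p(4)=5, p(5)=7, p(6)=11, p(7)=15, p(8)=22, p(9)=30, p(10)=42, p(11)=56, p(12)=77, p(13)=101, p(14)=135, p(15)=176, p(16)=231, p(17)=297, p(18)=385, p(19)=490, p(20)=627, p(21)=792, p(22)=1002, p(23)=1255, p(24)=1575, p(25)=1958, p(26)=2436, p(27)=3010, p(28)=3718, p(29)=4565, p(30)=5604, p(31)=6842, p(32)=8349, p(33)=10143, p(34)=12310, p(35)=14883, p(36)=17977, p(37)=21637, p(38)=26015, p(39)=31185, p(40)=37338, p(41)=44583, p(42)=53174, p(43)=63261, p(44)=75175, p(45)=89134, p(46)=105558, p(47)=124754, p(48)=147273, p(49)=173525, p(50)=204226, p(51)=239943, p(52)=281589, p(53)=329931, p(54)=386155, p(55)=451276, p(56)=526823, p(57)=614154, p(58)=715220, p(59)=831820, p(60)=966467, p(61)=1121505, p(62)=1300156, p(63)=1505499, p(64)=1741630, p(65)=2012558, p(66)=2323520, p(67)=2679689, p(68)=3087735, p(69)=3554345, p(70)=4087968, p(71)=4697205, p(72)=5392783, p(73)=6185689, p(74)=7089500, p(75)=8118264, p(76)=9289091, p(77)=10619863, p(78)=12132164, p(79)=13848650, p(80)=15796476, p(81)=18004327, p(82)=20506255, p(83)=23338469, p(84)=26543660, p(85)=30167357, p(86)=34262962, p(87)=38887673, p(88)=44108109, p(89)=49995925.
Final step: p(90) = p(89) + p(88) - p(85) - p(83) + p(78) + p(75) - p(68) - p(64) + p(55) + p(50) - p(39) - p(33) + p(20) + p(13)
= 49995925 + 44108109 - 30167357 - 23338469 + 12132164 + 8118264 - 3087735 - 1741630 + 451276 + 204226 - 31185 - 10143 + 627 + 101
= 56634173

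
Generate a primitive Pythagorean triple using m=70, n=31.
(3939, 4340, 5861)

Euclid's formula: a = m² - n², b = 2mn, c = m² + n²
m = 70, n = 31
a = 70² - 31² = 4900 - 961 = 3939
b = 2 × 70 × 31 = 4340
c = 70² + 31² = 4900 + 961 = 5861
Verification: 3939² + 4340² = 15515721 + 18835600 = 34351321 = 5861² ✓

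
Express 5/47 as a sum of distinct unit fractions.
1/10 + 1/157 + 1/73790

Greedy algorithm:
5/47: ceiling(47/5) = 10, use 1/10
3/470: ceiling(470/3) = 157, use 1/157
1/73790: ceiling(73790/1) = 73790, use 1/73790
Result: 5/47 = 1/10 + 1/157 + 1/73790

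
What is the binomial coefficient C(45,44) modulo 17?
11

Using Lucas' theorem:
Write n=45 and k=44 in base 17:
n in base 17: [2, 11]
k in base 17: [2, 10]
C(45,44) mod 17 = ∏ C(n_i, k_i) mod 17
Digit binomials (mod 17): C(2,2) = 1; C(11,10) = 11
Product: 1 × 11 = 11 ≡ 11 (mod 17)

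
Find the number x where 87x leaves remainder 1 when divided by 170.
43

gcd(87, 170) = 1, so the inverse exists.
Extended Euclidean algorithm on (170, 87):
170 = 1 × 87 + 83  ⟹  83 = (1)·170 + (-1)·87
87 = 1 × 83 + 4  ⟹  4 = (-1)·170 + (2)·87
83 = 20 × 4 + 3  ⟹  3 = (21)·170 + (-41)·87
4 = 1 × 3 + 1  ⟹  1 = (-22)·170 + (43)·87
So (43)·87 ≡ 1 (mod 170), i.e. 87^(-1) ≡ 43 (mod 170).
Check: 87 × 43 = 3741 ≡ 1 (mod 170)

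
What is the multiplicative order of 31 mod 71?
70

71 is prime, so ord(31) divides φ(71) = 70.
Divisors of 70: 1, 2, 5, 7, 10, 14, 35, 70.
Repeated squaring: 31^1 ≡ 31, 31^2 ≡ 38, 31^4 ≡ 24, 31^8 ≡ 8, 31^16 ≡ 64, 31^32 ≡ 49, 31^64 ≡ 58 (mod 71).
Test 31^d mod 71 for each divisor d in increasing order:
31^1 ≡ 31
31^2 ≡ 38
31^5 = 31^4·31^1 ≡ 34
31^7 = 31^4·31^2·31^1 ≡ 14
31^10 = 31^8·31^2 ≡ 20
31^14 = 31^8·31^4·31^2 ≡ 54
31^35 = 31^32·31^2·31^1 ≡ 70
31^70 = 31^64·31^4·31^2 ≡ 1  ← first divisor giving 1
The order is 70.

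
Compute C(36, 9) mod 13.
10

Using Lucas' theorem:
Write n=36 and k=9 in base 13:
n in base 13: [2, 10]
k in base 13: [0, 9]
C(36,9) mod 13 = ∏ C(n_i, k_i) mod 13
Digit binomials (mod 13): C(2,0) = 1; C(10,9) = 10
Product: 1 × 10 = 10 ≡ 10 (mod 13)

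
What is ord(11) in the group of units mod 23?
22

23 is prime, so ord(11) divides φ(23) = 22.
Divisors of 22: 1, 2, 11, 22.
Repeated squaring: 11^1 ≡ 11, 11^2 ≡ 6, 11^4 ≡ 13, 11^8 ≡ 8, 11^16 ≡ 18 (mod 23).
Test 11^d mod 23 for each divisor d in increasing order:
11^1 ≡ 11
11^2 ≡ 6
11^11 = 11^8·11^2·11^1 ≡ 22
11^22 = 11^16·11^4·11^2 ≡ 1  ← first divisor giving 1
The order is 22.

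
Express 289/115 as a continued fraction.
[2; 1, 1, 18, 1, 2]

Euclidean algorithm steps:
289 = 2 × 115 + 59
115 = 1 × 59 + 56
59 = 1 × 56 + 3
56 = 18 × 3 + 2
3 = 1 × 2 + 1
2 = 2 × 1 + 0
Continued fraction: [2; 1, 1, 18, 1, 2]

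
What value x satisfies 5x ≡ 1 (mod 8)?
5

gcd(5, 8) = 1, so the inverse exists.
Extended Euclidean algorithm on (8, 5):
8 = 1 × 5 + 3  ⟹  3 = (1)·8 + (-1)·5
5 = 1 × 3 + 2  ⟹  2 = (-1)·8 + (2)·5
3 = 1 × 2 + 1  ⟹  1 = (2)·8 + (-3)·5
So (-3)·5 ≡ 1 (mod 8), i.e. 5^(-1) ≡ -3 ≡ 5 (mod 8).
Check: 5 × 5 = 25 ≡ 1 (mod 8)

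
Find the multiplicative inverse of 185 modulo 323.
110

gcd(185, 323) = 1, so the inverse exists.
Extended Euclidean algorithm on (323, 185):
323 = 1 × 185 + 138  ⟹  138 = (1)·323 + (-1)·185
185 = 1 × 138 + 47  ⟹  47 = (-1)·323 + (2)·185
138 = 2 × 47 + 44  ⟹  44 = (3)·323 + (-5)·185
47 = 1 × 44 + 3  ⟹  3 = (-4)·323 + (7)·185
44 = 14 × 3 + 2  ⟹  2 = (59)·323 + (-103)·185
3 = 1 × 2 + 1  ⟹  1 = (-63)·323 + (110)·185
So (110)·185 ≡ 1 (mod 323), i.e. 185^(-1) ≡ 110 (mod 323).
Check: 185 × 110 = 20350 ≡ 1 (mod 323)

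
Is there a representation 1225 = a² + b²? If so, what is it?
0² + 35² (a=0, b=35)

Factorization: 1225 = 5^2 × 7^2
By Fermat: n is sum of two squares iff every prime p ≡ 3 (mod 4) appears to even power.
All primes ≡ 3 (mod 4) appear to even power.
Search a = 0, 1, 2, … for 1225 - a² a perfect square: first hit at a = 0: 1225 - 0 = 1225 = 35².
1225 = 0² + 35² = 0 + 1225 ✓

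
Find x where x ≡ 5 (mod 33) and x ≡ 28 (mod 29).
434

Using Chinese Remainder Theorem:
M = 33 × 29 = 957
M1 = 29, M2 = 33
y1 = 29^(-1) mod 33 = 8
y2 = 33^(-1) mod 29 = 22
x = (5×29×8 + 28×33×22) mod 957 = 434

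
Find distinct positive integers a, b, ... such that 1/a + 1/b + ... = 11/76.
1/7 + 1/532

Greedy algorithm:
11/76: ceiling(76/11) = 7, use 1/7
1/532: ceiling(532/1) = 532, use 1/532
Result: 11/76 = 1/7 + 1/532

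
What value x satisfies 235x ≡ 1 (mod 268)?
203

gcd(235, 268) = 1, so the inverse exists.
Extended Euclidean algorithm on (268, 235):
268 = 1 × 235 + 33  ⟹  33 = (1)·268 + (-1)·235
235 = 7 × 33 + 4  ⟹  4 = (-7)·268 + (8)·235
33 = 8 × 4 + 1  ⟹  1 = (57)·268 + (-65)·235
So (-65)·235 ≡ 1 (mod 268), i.e. 235^(-1) ≡ -65 ≡ 203 (mod 268).
Check: 235 × 203 = 47705 ≡ 1 (mod 268)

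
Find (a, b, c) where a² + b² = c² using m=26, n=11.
(555, 572, 797)

Euclid's formula: a = m² - n², b = 2mn, c = m² + n²
m = 26, n = 11
a = 26² - 11² = 676 - 121 = 555
b = 2 × 26 × 11 = 572
c = 26² + 11² = 676 + 121 = 797
Verification: 555² + 572² = 308025 + 327184 = 635209 = 797² ✓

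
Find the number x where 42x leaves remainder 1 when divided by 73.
40

gcd(42, 73) = 1, so the inverse exists.
Extended Euclidean algorithm on (73, 42):
73 = 1 × 42 + 31  ⟹  31 = (1)·73 + (-1)·42
42 = 1 × 31 + 11  ⟹  11 = (-1)·73 + (2)·42
31 = 2 × 11 + 9  ⟹  9 = (3)·73 + (-5)·42
11 = 1 × 9 + 2  ⟹  2 = (-4)·73 + (7)·42
9 = 4 × 2 + 1  ⟹  1 = (19)·73 + (-33)·42
So (-33)·42 ≡ 1 (mod 73), i.e. 42^(-1) ≡ -33 ≡ 40 (mod 73).
Check: 42 × 40 = 1680 ≡ 1 (mod 73)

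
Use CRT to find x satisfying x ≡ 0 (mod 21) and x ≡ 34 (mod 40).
714

Using Chinese Remainder Theorem:
M = 21 × 40 = 840
M1 = 40, M2 = 21
y1 = 40^(-1) mod 21 = 10
y2 = 21^(-1) mod 40 = 21
x = (0×40×10 + 34×21×21) mod 840 = 714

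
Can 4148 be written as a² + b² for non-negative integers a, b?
28² + 58² (a=28, b=58)

Factorization: 4148 = 2^2 × 17 × 61
By Fermat: n is sum of two squares iff every prime p ≡ 3 (mod 4) appears to even power.
All primes ≡ 3 (mod 4) appear to even power.
Search a = 0, 1, 2, … for 4148 - a² a perfect square: first hit at a = 28: 4148 - 784 = 3364 = 58².
4148 = 28² + 58² = 784 + 3364 ✓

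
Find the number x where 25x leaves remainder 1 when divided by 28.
9

gcd(25, 28) = 1, so the inverse exists.
Extended Euclidean algorithm on (28, 25):
28 = 1 × 25 + 3  ⟹  3 = (1)·28 + (-1)·25
25 = 8 × 3 + 1  ⟹  1 = (-8)·28 + (9)·25
So (9)·25 ≡ 1 (mod 28), i.e. 25^(-1) ≡ 9 (mod 28).
Check: 25 × 9 = 225 ≡ 1 (mod 28)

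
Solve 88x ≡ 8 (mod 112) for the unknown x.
x ≡ 9 (mod 14)

gcd(88, 112) = 8, which divides 8, so solutions exist.
Divide through by 8: 11x ≡ 1 (mod 14).
Find 11^(-1) mod 14 by the extended Euclidean algorithm:
14 = 1 × 11 + 3  ⟹  3 = (1)·14 + (-1)·11
11 = 3 × 3 + 2  ⟹  2 = (-3)·14 + (4)·11
3 = 1 × 2 + 1  ⟹  1 = (4)·14 + (-5)·11
So (-5)·11 ≡ 1 (mod 14), i.e. 11^(-1) ≡ -5 ≡ 9 (mod 14).
x ≡ 9 × 1 = 9 ≡ 9 (mod 14).
Check: 88 × 9 = 792 ≡ 8 (mod 112).
x ≡ 9 (mod 14), giving 8 solutions mod 112.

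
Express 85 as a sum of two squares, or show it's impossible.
2² + 9² (a=2, b=9)

Factorization: 85 = 5 × 17
By Fermat: n is sum of two squares iff every prime p ≡ 3 (mod 4) appears to even power.
All primes ≡ 3 (mod 4) appear to even power.
Search a = 0, 1, 2, … for 85 - a² a perfect square: first hit at a = 2: 85 - 4 = 81 = 9².
85 = 2² + 9² = 4 + 81 ✓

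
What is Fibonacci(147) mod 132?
2

Matrix identity: Q^n = [[F_(n+1), F_n], [F_n, F_(n-1)]] with Q = [[1,1],[1,0]].
n = 147 = 10010011₂. Square-and-multiply, entries mod 132:
Q^1 = [[1,1],[1,0]]
Q^2 = (Q^1)² = [[2,1],[1,1]]
Q^4 = (Q^2)² = [[5,3],[3,2]]
Q^9 = (Q^4)²·Q = [[55,34],[34,21]]
Q^18 = (Q^9)² = [[89,76],[76,13]]
Q^36 = (Q^18)² = [[101,96],[96,5]]
Q^73 = (Q^36)²·Q = [[25,13],[13,12]]
Q^147 = (Q^73)²·Q = [[87,2],[2,85]]
F_147 mod 132 = Q^147[0][1] = 2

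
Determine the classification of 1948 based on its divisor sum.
deficient

Proper divisors of 1948: sum = 1 + 2 + 4 + 487 + 974 = 1468
Since 1468 < 1948, 1948 is deficient.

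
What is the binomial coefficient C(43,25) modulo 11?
8

Using Lucas' theorem:
Write n=43 and k=25 in base 11:
n in base 11: [3, 10]
k in base 11: [2, 3]
C(43,25) mod 11 = ∏ C(n_i, k_i) mod 11
Digit binomials (mod 11): C(3,2) = 3; C(10,3) = 120 ≡ 10
Product: 3 × 10 = 30 ≡ 8 (mod 11)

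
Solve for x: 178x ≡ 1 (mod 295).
237

gcd(178, 295) = 1, so the inverse exists.
Extended Euclidean algorithm on (295, 178):
295 = 1 × 178 + 117  ⟹  117 = (1)·295 + (-1)·178
178 = 1 × 117 + 61  ⟹  61 = (-1)·295 + (2)·178
117 = 1 × 61 + 56  ⟹  56 = (2)·295 + (-3)·178
61 = 1 × 56 + 5  ⟹  5 = (-3)·295 + (5)·178
56 = 11 × 5 + 1  ⟹  1 = (35)·295 + (-58)·178
So (-58)·178 ≡ 1 (mod 295), i.e. 178^(-1) ≡ -58 ≡ 237 (mod 295).
Check: 178 × 237 = 42186 ≡ 1 (mod 295)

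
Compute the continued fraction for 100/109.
[0; 1, 11, 9]

Euclidean algorithm steps:
100 = 0 × 109 + 100
109 = 1 × 100 + 9
100 = 11 × 9 + 1
9 = 9 × 1 + 0
Continued fraction: [0; 1, 11, 9]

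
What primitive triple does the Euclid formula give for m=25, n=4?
(609, 200, 641)

Euclid's formula: a = m² - n², b = 2mn, c = m² + n²
m = 25, n = 4
a = 25² - 4² = 625 - 16 = 609
b = 2 × 25 × 4 = 200
c = 25² + 4² = 625 + 16 = 641
Verification: 609² + 200² = 370881 + 40000 = 410881 = 641² ✓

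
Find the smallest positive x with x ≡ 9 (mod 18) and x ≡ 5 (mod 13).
135

Using Chinese Remainder Theorem:
M = 18 × 13 = 234
M1 = 13, M2 = 18
y1 = 13^(-1) mod 18 = 7
y2 = 18^(-1) mod 13 = 8
x = (9×13×7 + 5×18×8) mod 234 = 135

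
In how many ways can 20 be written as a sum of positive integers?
627

p(n) counts ways to write n as a sum of positive integers (order ignored).
Euler's pentagonal recurrence: p(k) = p(k-1) + p(k-2) - p(k-5) - p(k-7) + p(k-12) + p(k-15) - ... (offsets j(3j∓1)/2, signs ++--, p(0)=1, p(<0)=0).
DP table for k = 0..19: p(0)=1, p(1)=1, p(2)=2, p(3)=3, p(4)=5, p(5)=7, p(6)=11, p(7)=15, p(8)=22, p(9)=30, p(10)=42, p(11)=56, p(12)=77, p(13)=101, p(14)=135, p(15)=176, p(16)=231, p(17)=297, p(18)=385, p(19)=490.
Final step: p(20) = p(19) + p(18) - p(15) - p(13) + p(8) + p(5)
= 490 + 385 - 176 - 101 + 22 + 7
= 627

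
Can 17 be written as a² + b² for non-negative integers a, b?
1² + 4² (a=1, b=4)

Factorization: 17 = 17
By Fermat: n is sum of two squares iff every prime p ≡ 3 (mod 4) appears to even power.
All primes ≡ 3 (mod 4) appear to even power.
Search a = 0, 1, 2, … for 17 - a² a perfect square: first hit at a = 1: 17 - 1 = 16 = 4².
17 = 1² + 4² = 1 + 16 ✓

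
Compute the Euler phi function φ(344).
168

344 = 2^3 × 43
φ(n) = n × ∏(1 - 1/p) for each prime p dividing n
φ(344) = 344 × (1 - 1/2) × (1 - 1/43) = 168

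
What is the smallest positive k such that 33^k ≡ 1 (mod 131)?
65

131 is prime, so ord(33) divides φ(131) = 130.
Divisors of 130: 1, 2, 5, 10, 13, 26, 65, 130.
Repeated squaring: 33^1 ≡ 33, 33^2 ≡ 41, 33^4 ≡ 109, 33^8 ≡ 91, 33^16 ≡ 28, 33^32 ≡ 129, 33^64 ≡ 4, 33^128 ≡ 16 (mod 131).
Test 33^d mod 131 for each divisor d in increasing order:
33^1 ≡ 33
33^2 ≡ 41
33^5 = 33^4·33^1 ≡ 60
33^10 = 33^8·33^2 ≡ 63
33^13 = 33^8·33^4·33^1 ≡ 89
33^26 = 33^16·33^8·33^2 ≡ 61
33^65 = 33^64·33^1 ≡ 1  ← first divisor giving 1
The order is 65.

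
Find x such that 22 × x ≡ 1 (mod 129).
88

gcd(22, 129) = 1, so the inverse exists.
Extended Euclidean algorithm on (129, 22):
129 = 5 × 22 + 19  ⟹  19 = (1)·129 + (-5)·22
22 = 1 × 19 + 3  ⟹  3 = (-1)·129 + (6)·22
19 = 6 × 3 + 1  ⟹  1 = (7)·129 + (-41)·22
So (-41)·22 ≡ 1 (mod 129), i.e. 22^(-1) ≡ -41 ≡ 88 (mod 129).
Check: 22 × 88 = 1936 ≡ 1 (mod 129)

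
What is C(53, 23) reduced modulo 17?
0

Using Lucas' theorem:
Write n=53 and k=23 in base 17:
n in base 17: [3, 2]
k in base 17: [1, 6]
C(53,23) mod 17 = ∏ C(n_i, k_i) mod 17
Digit binomials (mod 17): C(3,1) = 3; C(2,6) = 0 (k_i > n_i)
Product: 3 × 0 = 0 ≡ 0 (mod 17)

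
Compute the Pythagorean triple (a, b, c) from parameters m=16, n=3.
(247, 96, 265)

Euclid's formula: a = m² - n², b = 2mn, c = m² + n²
m = 16, n = 3
a = 16² - 3² = 256 - 9 = 247
b = 2 × 16 × 3 = 96
c = 16² + 3² = 256 + 9 = 265
Verification: 247² + 96² = 61009 + 9216 = 70225 = 265² ✓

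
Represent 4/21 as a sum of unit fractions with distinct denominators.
1/6 + 1/42

Greedy algorithm:
4/21: ceiling(21/4) = 6, use 1/6
1/42: ceiling(42/1) = 42, use 1/42
Result: 4/21 = 1/6 + 1/42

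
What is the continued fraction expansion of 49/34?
[1; 2, 3, 1, 3]

Euclidean algorithm steps:
49 = 1 × 34 + 15
34 = 2 × 15 + 4
15 = 3 × 4 + 3
4 = 1 × 3 + 1
3 = 3 × 1 + 0
Continued fraction: [1; 2, 3, 1, 3]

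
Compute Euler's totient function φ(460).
176

460 = 2^2 × 5 × 23
φ(n) = n × ∏(1 - 1/p) for each prime p dividing n
φ(460) = 460 × (1 - 1/2) × (1 - 1/5) × (1 - 1/23) = 176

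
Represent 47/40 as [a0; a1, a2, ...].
[1; 5, 1, 2, 2]

Euclidean algorithm steps:
47 = 1 × 40 + 7
40 = 5 × 7 + 5
7 = 1 × 5 + 2
5 = 2 × 2 + 1
2 = 2 × 1 + 0
Continued fraction: [1; 5, 1, 2, 2]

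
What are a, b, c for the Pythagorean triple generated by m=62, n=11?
(3723, 1364, 3965)

Euclid's formula: a = m² - n², b = 2mn, c = m² + n²
m = 62, n = 11
a = 62² - 11² = 3844 - 121 = 3723
b = 2 × 62 × 11 = 1364
c = 62² + 11² = 3844 + 121 = 3965
Verification: 3723² + 1364² = 13860729 + 1860496 = 15721225 = 3965² ✓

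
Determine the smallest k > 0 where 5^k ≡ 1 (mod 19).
9

19 is prime, so ord(5) divides φ(19) = 18.
Divisors of 18: 1, 2, 3, 6, 9, 18.
Repeated squaring: 5^1 ≡ 5, 5^2 ≡ 6, 5^4 ≡ 17, 5^8 ≡ 4, 5^16 ≡ 16 (mod 19).
Test 5^d mod 19 for each divisor d in increasing order:
5^1 ≡ 5
5^2 ≡ 6
5^3 = 5^2·5^1 ≡ 11
5^6 = 5^4·5^2 ≡ 7
5^9 = 5^8·5^1 ≡ 1  ← first divisor giving 1
The order is 9.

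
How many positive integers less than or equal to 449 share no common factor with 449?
448

449 = 449
φ(n) = n × ∏(1 - 1/p) for each prime p dividing n
φ(449) = 449 × (1 - 1/449) = 448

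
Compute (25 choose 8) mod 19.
0

Using Lucas' theorem:
Write n=25 and k=8 in base 19:
n in base 19: [1, 6]
k in base 19: [0, 8]
C(25,8) mod 19 = ∏ C(n_i, k_i) mod 19
Digit binomials (mod 19): C(1,0) = 1; C(6,8) = 0 (k_i > n_i)
Product: 1 × 0 = 0 ≡ 0 (mod 19)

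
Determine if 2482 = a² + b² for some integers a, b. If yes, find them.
9² + 49² (a=9, b=49)

Factorization: 2482 = 2 × 17 × 73
By Fermat: n is sum of two squares iff every prime p ≡ 3 (mod 4) appears to even power.
All primes ≡ 3 (mod 4) appear to even power.
Search a = 0, 1, 2, … for 2482 - a² a perfect square: first hit at a = 9: 2482 - 81 = 2401 = 49².
2482 = 9² + 49² = 81 + 2401 ✓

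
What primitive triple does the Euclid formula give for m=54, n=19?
(2555, 2052, 3277)

Euclid's formula: a = m² - n², b = 2mn, c = m² + n²
m = 54, n = 19
a = 54² - 19² = 2916 - 361 = 2555
b = 2 × 54 × 19 = 2052
c = 54² + 19² = 2916 + 361 = 3277
Verification: 2555² + 2052² = 6528025 + 4210704 = 10738729 = 3277² ✓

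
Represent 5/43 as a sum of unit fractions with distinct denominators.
1/9 + 1/194 + 1/75078

Greedy algorithm:
5/43: ceiling(43/5) = 9, use 1/9
2/387: ceiling(387/2) = 194, use 1/194
1/75078: ceiling(75078/1) = 75078, use 1/75078
Result: 5/43 = 1/9 + 1/194 + 1/75078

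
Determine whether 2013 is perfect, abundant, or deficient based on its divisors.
deficient

Proper divisors of 2013: sum = 1 + 3 + 11 + 33 + 61 + 183 + 671 = 963
Since 963 < 2013, 2013 is deficient.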